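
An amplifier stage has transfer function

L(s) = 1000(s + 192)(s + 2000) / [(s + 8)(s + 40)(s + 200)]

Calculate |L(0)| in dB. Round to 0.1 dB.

75.6 dB

L(0) = 1000·192·2000 / (8·40·200) = 6000
20 log₁₀(6000) ≈ 75.56 dB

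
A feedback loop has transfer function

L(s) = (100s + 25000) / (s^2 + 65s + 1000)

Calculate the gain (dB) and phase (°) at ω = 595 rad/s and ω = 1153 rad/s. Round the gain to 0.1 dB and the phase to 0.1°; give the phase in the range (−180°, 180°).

ω = 595: -14.8 dB, -106.5°; ω = 1153: -21.0 dB, -99.0°

Substitute s = j595:
Numerator: 100(j595) + 25000 = 25000 + j59500
Denominator: (j595)^2 + 65(j595) + 1000 = -353025 + j38675
|N| = √(25000² + 59500²) ≈ 64539, ∠N ≈ 67.21°
|D| = √(353025² + 38675²) ≈ 3.5514e+05, ∠D ≈ 173.75°
|L| = 64539 / 3.5514e+05 ≈ 0.18173
Gain = 20 log₁₀(0.18173) ≈ -14.81 dB
∠L = 67.21° − 173.75° = -106.54°

Substitute s = j1153:
Numerator: 100(j1153) + 25000 = 25000 + j115300
Denominator: (j1153)^2 + 65(j1153) + 1000 = -1328409 + j74945
|N| = √(25000² + 115300²) ≈ 1.1798e+05, ∠N ≈ 77.77°
|D| = √(1328409² + 74945²) ≈ 1.3305e+06, ∠D ≈ 176.77°
|L| = 1.1798e+05 / 1.3305e+06 ≈ 0.088673
Gain = 20 log₁₀(0.088673) ≈ -21.04 dB
∠L = 77.77° − 176.77° = -99.00°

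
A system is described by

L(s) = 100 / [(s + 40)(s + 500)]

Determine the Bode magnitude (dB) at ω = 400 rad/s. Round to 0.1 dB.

-68.2 dB

At s = jω = j400:
pole (s+40): 40 + j400 → |·| = √(40²+400²) = √161600 ≈ 402, ∠ = arctan(400/40) ≈ 84.29°
pole (s+500): 500 + j400 → |·| = √(500²+400²) = √410000 ≈ 640.31, ∠ = arctan(400/500) ≈ 38.66°
|L| = 100 / 2.574e+05 ≈ 0.0003885
Gain = 20 log₁₀(0.0003885) ≈ -68.21 dB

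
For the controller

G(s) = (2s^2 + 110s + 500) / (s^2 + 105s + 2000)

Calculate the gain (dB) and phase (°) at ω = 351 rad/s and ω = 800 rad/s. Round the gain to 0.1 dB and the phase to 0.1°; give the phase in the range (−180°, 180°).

ω = 351: 5.9 dB, 8.0°; ω = 800: 6.0 dB, 3.6°

Substitute s = j351:
Numerator: 2(j351)^2 + 110(j351) + 500 = -245902 + j38610
Denominator: (j351)^2 + 105(j351) + 2000 = -121201 + j36855
|N| = √(245902² + 38610²) ≈ 2.4891e+05, ∠N ≈ 171.08°
|D| = √(121201² + 36855²) ≈ 1.2668e+05, ∠D ≈ 163.09°
|G| = 2.4891e+05 / 1.2668e+05 ≈ 1.9649
Gain = 20 log₁₀(1.9649) ≈ 5.87 dB
∠G = 171.08° − 163.09° = 7.99°

Substitute s = j800:
Numerator: 2(j800)^2 + 110(j800) + 500 = -1279500 + j88000
Denominator: (j800)^2 + 105(j800) + 2000 = -638000 + j84000
|N| = √(1279500² + 88000²) ≈ 1.2825e+06, ∠N ≈ 176.07°
|D| = √(638000² + 84000²) ≈ 6.4351e+05, ∠D ≈ 172.50°
|G| = 1.2825e+06 / 6.4351e+05 ≈ 1.993
Gain = 20 log₁₀(1.993) ≈ 5.99 dB
∠G = 176.07° − 172.50° = 3.57°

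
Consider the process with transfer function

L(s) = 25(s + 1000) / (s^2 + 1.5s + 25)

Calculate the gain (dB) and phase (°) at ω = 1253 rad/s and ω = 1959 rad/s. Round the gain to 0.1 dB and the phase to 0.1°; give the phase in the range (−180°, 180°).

At s = jω = j1253:
zero (s+1000): 1000 + j1253 → |·| = √(1000²+1253²) = √2570009 ≈ 1603.1, ∠ = arctan(1253/1000) ≈ 51.41°
quadratic: (j1253)² + 1.5·j1253 + 25 = -1569984 + j1879.5 → |·| ≈ 1.57e+06, ∠ ≈ 179.93°
|L| = 25 · 1603.1 / 1.57e+06 ≈ 0.025527
Gain = 20 log₁₀(0.025527) ≈ -31.86 dB
∠L = 51.41° − 179.93° = -128.52°

At s = jω = j1959:
zero (s+1000): 1000 + j1959 → |·| = √(1000²+1959²) = √4837681 ≈ 2199.5, ∠ = arctan(1959/1000) ≈ 62.96°
quadratic: (j1959)² + 1.5·j1959 + 25 = -3837656 + j2938.5 → |·| ≈ 3.8377e+06, ∠ ≈ 179.96°
|L| = 25 · 2199.5 / 3.8377e+06 ≈ 0.014328
Gain = 20 log₁₀(0.014328) ≈ -36.88 dB
∠L = 62.96° − 179.96° = -117.00°

ω = 1253: -31.9 dB, -128.5°; ω = 1959: -36.9 dB, -117.0°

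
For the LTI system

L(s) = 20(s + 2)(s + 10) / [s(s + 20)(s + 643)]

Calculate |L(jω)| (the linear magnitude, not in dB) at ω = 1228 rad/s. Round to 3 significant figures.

0.0144

At s = jω = j1228:
zero (s+2): 2 + j1228 → |·| = √(2²+1228²) = √1507988 ≈ 1228, ∠ = arctan(1228/2) ≈ 89.91°
zero (s+10): 10 + j1228 → |·| = √(10²+1228²) = √1508084 ≈ 1228, ∠ = arctan(1228/10) ≈ 89.53°
pole (s+20): 20 + j1228 → |·| = √(20²+1228²) = √1508384 ≈ 1228.2, ∠ = arctan(1228/20) ≈ 89.07°
pole (s+643): 643 + j1228 → |·| = √(643²+1228²) = √1921433 ≈ 1386.2, ∠ = arctan(1228/643) ≈ 62.36°
pole at origin: |s| = 1228, ∠ = 90.00° (in denominator)
|L| = 20 · 1.508e+06 / 2.0907e+09 ≈ 0.014426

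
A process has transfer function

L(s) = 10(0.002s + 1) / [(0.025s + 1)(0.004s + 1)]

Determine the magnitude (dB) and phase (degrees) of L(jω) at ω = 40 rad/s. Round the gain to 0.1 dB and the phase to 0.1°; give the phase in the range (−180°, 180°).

At ω = 40 rad/s:
zero (1 + j40·0.002) = 1 + j0.08 → |·| ≈ 1.0032, ∠ ≈ 4.57°
pole (1 + j40·0.025) = 1 + j1 → |·| ≈ 1.4142, ∠ ≈ 45.00°
pole (1 + j40·0.004) = 1 + j0.16 → |·| ≈ 1.0127, ∠ ≈ 9.09°
|L| = 10 · 1.0032 / (1.4142 · 1.0127) ≈ 7.0048
Gain = 20 log₁₀(7.0048) ≈ 16.91 dB
∠L = (4.57°) − (45.00° + 9.09°) = -49.52°

16.9 dB, -49.5°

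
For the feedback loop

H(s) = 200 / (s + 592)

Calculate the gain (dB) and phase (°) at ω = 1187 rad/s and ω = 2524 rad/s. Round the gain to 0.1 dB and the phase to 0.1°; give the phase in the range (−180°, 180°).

ω = 1187: -16.4 dB, -63.5°; ω = 2524: -22.3 dB, -76.8°

At s = jω = j1187:
pole (s+592): 592 + j1187 → |·| = √(592²+1187²) = √1759433 ≈ 1326.4, ∠ = arctan(1187/592) ≈ 63.49°
|H| = 200 / 1326.4 ≈ 0.15078
Gain = 20 log₁₀(0.15078) ≈ -16.43 dB
∠H = 0.00° − 63.49° = -63.49°

At s = jω = j2524:
pole (s+592): 592 + j2524 → |·| = √(592²+2524²) = √6721040 ≈ 2592.5, ∠ = arctan(2524/592) ≈ 76.80°
|H| = 200 / 2592.5 ≈ 0.077146
Gain = 20 log₁₀(0.077146) ≈ -22.25 dB
∠H = 0.00° − 76.80° = -76.80°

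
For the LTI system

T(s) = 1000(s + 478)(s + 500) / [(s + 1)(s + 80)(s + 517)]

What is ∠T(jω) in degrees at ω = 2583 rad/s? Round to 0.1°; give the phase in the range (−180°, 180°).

At s = jω = j2583:
zero (s+478): 478 + j2583 → |·| = √(478²+2583²) = √6900373 ≈ 2626.9, ∠ = arctan(2583/478) ≈ 79.52°
zero (s+500): 500 + j2583 → |·| = √(500²+2583²) = √6921889 ≈ 2630.9, ∠ = arctan(2583/500) ≈ 79.04°
pole (s+1): 1 + j2583 → |·| = √(1²+2583²) = √6671890 ≈ 2583, ∠ = arctan(2583/1) ≈ 89.98°
pole (s+80): 80 + j2583 → |·| = √(80²+2583²) = √6678289 ≈ 2584.2, ∠ = arctan(2583/80) ≈ 88.23°
pole (s+517): 517 + j2583 → |·| = √(517²+2583²) = √6939178 ≈ 2634.2, ∠ = arctan(2583/517) ≈ 78.68°
∠T = 158.56° − 256.89° = -98.33°

-98.3°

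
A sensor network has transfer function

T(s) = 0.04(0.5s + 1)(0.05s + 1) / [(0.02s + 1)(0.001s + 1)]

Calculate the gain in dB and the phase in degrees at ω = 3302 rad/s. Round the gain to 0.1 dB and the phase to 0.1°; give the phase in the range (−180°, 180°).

33.6 dB, 17.3°

At ω = 3302 rad/s:
zero (1 + j3302·0.5) = 1 + j1651 → |·| ≈ 1651, ∠ ≈ 89.97°
zero (1 + j3302·0.05) = 1 + j165.1 → |·| ≈ 165.1, ∠ ≈ 89.65°
pole (1 + j3302·0.02) = 1 + j66.04 → |·| ≈ 66.048, ∠ ≈ 89.13°
pole (1 + j3302·0.001) = 1 + j3.302 → |·| ≈ 3.4501, ∠ ≈ 73.15°
|T| = 0.04 · 1651 · 165.1 / (66.048 · 3.4501) ≈ 47.848
Gain = 20 log₁₀(47.848) ≈ 33.60 dB
∠T = (89.97° + 89.65°) − (89.13° + 73.15°) = 17.34°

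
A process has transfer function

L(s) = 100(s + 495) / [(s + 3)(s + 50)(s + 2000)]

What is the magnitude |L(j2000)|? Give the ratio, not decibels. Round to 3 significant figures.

1.82e-05

At s = jω = j2000:
zero (s+495): 495 + j2000 → |·| = √(495²+2000²) = √4245025 ≈ 2060.3, ∠ = arctan(2000/495) ≈ 76.10°
pole (s+3): 3 + j2000 → |·| = √(3²+2000²) = √4000009 ≈ 2000, ∠ = arctan(2000/3) ≈ 89.91°
pole (s+50): 50 + j2000 → |·| = √(50²+2000²) = √4002500 ≈ 2000.6, ∠ = arctan(2000/50) ≈ 88.57°
pole (s+2000): 2000 + j2000 → |·| = √(2000²+2000²) = √8000000 ≈ 2828.4, ∠ = arctan(2000/2000) ≈ 45.00°
|L| = 100 · 2060.3 / 1.1317e+10 ≈ 1.8205e-05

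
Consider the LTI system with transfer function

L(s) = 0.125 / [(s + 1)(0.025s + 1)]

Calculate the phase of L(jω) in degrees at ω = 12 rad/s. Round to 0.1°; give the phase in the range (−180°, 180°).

At ω = 12 rad/s:
pole (1 + j12·1) = 1 + j12 → |·| ≈ 12.042, ∠ ≈ 85.24°
pole (1 + j12·0.025) = 1 + j0.3 → |·| ≈ 1.044, ∠ ≈ 16.70°
∠L = (0°) − (85.24° + 16.70°) = -101.94°

-101.9°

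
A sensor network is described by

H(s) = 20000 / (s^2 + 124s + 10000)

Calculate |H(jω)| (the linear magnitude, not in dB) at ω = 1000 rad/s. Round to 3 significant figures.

At s = jω = j1000:
quadratic: (j1000)² + 124·j1000 + 10000 = -990000 + j124000 → |·| ≈ 9.9774e+05, ∠ ≈ 172.86°
|H| = 20000 / 9.9774e+05 ≈ 0.020045

0.0200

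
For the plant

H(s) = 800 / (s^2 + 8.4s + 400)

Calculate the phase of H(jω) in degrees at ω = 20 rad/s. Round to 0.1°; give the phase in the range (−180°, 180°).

At s = jω = j20:
quadratic: (j20)² + 8.4·j20 + 400 = 0 + j168 → |·| ≈ 168, ∠ ≈ 90.00°
∠H = 0.00° − 90.00° = -90.00°

-90.0°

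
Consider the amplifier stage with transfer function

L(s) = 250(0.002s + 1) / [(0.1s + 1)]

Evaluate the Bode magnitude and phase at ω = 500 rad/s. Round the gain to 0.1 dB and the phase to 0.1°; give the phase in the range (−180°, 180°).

At ω = 500 rad/s:
zero (1 + j500·0.002) = 1 + j1 → |·| ≈ 1.4142, ∠ ≈ 45.00°
pole (1 + j500·0.1) = 1 + j50 → |·| ≈ 50.01, ∠ ≈ 88.85°
|L| = 250 · 1.4142 / (50.01) ≈ 7.0696
Gain = 20 log₁₀(7.0696) ≈ 16.99 dB
∠L = (45.00°) − (88.85°) = -43.85°

17.0 dB, -43.9°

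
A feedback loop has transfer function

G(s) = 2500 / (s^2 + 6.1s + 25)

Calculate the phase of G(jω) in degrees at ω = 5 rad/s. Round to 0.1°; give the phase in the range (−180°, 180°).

-90.0°

At s = jω = j5:
quadratic: (j5)² + 6.1·j5 + 25 = 0 + j30.5 → |·| ≈ 30.5, ∠ ≈ 90.00°
∠G = 0.00° − 90.00° = -90.00°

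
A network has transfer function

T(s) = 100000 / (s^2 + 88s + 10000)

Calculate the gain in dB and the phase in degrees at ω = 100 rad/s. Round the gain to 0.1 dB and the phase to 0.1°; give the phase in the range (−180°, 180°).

21.1 dB, -90.0°

At s = jω = j100:
quadratic: (j100)² + 88·j100 + 10000 = 0 + j8800 → |·| ≈ 8800, ∠ ≈ 90.00°
|T| = 100000 / 8800 ≈ 11.364
Gain = 20 log₁₀(11.364) ≈ 21.11 dB
∠T = 0.00° − 90.00° = -90.00°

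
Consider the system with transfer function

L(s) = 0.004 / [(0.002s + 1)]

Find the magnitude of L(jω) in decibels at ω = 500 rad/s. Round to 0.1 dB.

At ω = 500 rad/s:
pole (1 + j500·0.002) = 1 + j1 → |·| ≈ 1.4142, ∠ ≈ 45.00°
|L| = 0.004 · 1 / (1.4142) ≈ 0.0028285
Gain = 20 log₁₀(0.0028285) ≈ -50.97 dB

-51.0 dB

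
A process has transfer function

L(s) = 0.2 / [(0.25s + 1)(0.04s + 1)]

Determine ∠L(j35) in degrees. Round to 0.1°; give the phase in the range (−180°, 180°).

At ω = 35 rad/s:
pole (1 + j35·0.25) = 1 + j8.75 → |·| ≈ 8.807, ∠ ≈ 83.48°
pole (1 + j35·0.04) = 1 + j1.4 → |·| ≈ 1.7205, ∠ ≈ 54.46°
∠L = (0°) − (83.48° + 54.46°) = -137.94°

-137.9°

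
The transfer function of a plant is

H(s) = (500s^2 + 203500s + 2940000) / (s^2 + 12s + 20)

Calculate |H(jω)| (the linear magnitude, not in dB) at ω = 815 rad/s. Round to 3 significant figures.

Substitute s = j815:
Numerator: 500(j815)^2 + 203500(j815) + 2940000 = -329172500 + j165852500
Denominator: (j815)^2 + 12(j815) + 20 = -664205 + j9780
|N| = √(329172500² + 165852500²) ≈ 3.6859e+08, ∠N ≈ 153.26°
|D| = √(664205² + 9780²) ≈ 6.6428e+05, ∠D ≈ 179.16°
|H| = 3.6859e+08 / 6.6428e+05 ≈ 554.87

555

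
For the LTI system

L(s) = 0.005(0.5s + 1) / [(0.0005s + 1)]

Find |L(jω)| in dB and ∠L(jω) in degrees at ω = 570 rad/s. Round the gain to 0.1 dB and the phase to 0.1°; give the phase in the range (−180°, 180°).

At ω = 570 rad/s:
zero (1 + j570·0.5) = 1 + j285 → |·| ≈ 285, ∠ ≈ 89.80°
pole (1 + j570·0.0005) = 1 + j0.285 → |·| ≈ 1.0398, ∠ ≈ 15.91°
|L| = 0.005 · 285 / (1.0398) ≈ 1.3705
Gain = 20 log₁₀(1.3705) ≈ 2.74 dB
∠L = (89.80°) − (15.91°) = 73.89°

2.7 dB, 73.9°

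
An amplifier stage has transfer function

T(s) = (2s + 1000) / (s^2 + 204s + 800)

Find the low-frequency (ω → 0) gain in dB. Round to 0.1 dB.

1.9 dB

T(0) = 1000 / 800 = 1.25
20 log₁₀(1.25) ≈ 1.94 dB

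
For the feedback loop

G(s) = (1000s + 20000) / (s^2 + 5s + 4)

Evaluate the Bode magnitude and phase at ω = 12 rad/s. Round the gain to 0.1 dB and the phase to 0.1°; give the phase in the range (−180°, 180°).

43.7 dB, -125.8°

Substitute s = j12:
Numerator: 1000(j12) + 20000 = 20000 + j12000
Denominator: (j12)^2 + 5(j12) + 4 = -140 + j60
|N| = √(20000² + 12000²) ≈ 23324, ∠N ≈ 30.96°
|D| = √(140² + 60²) ≈ 152.32, ∠D ≈ 156.80°
|G| = 23324 / 152.32 ≈ 153.12
Gain = 20 log₁₀(153.12) ≈ 43.70 dB
∠G = 30.96° − 156.80° = -125.84°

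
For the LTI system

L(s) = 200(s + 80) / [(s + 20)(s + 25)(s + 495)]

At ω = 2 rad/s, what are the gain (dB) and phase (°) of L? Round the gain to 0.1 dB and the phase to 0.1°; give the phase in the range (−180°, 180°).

At s = jω = j2:
zero (s+80): 80 + j2 → |·| = √(80²+2²) = √6404 ≈ 80.025, ∠ = arctan(2/80) ≈ 1.43°
pole (s+20): 20 + j2 → |·| = √(20²+2²) = √404 ≈ 20.1, ∠ = arctan(2/20) ≈ 5.71°
pole (s+25): 25 + j2 → |·| = √(25²+2²) = √629 ≈ 25.08, ∠ = arctan(2/25) ≈ 4.57°
pole (s+495): 495 + j2 → |·| = √(495²+2²) = √245029 ≈ 495, ∠ = arctan(2/495) ≈ 0.23°
|L| = 200 · 80.025 / 2.4953e+05 ≈ 0.064141
Gain = 20 log₁₀(0.064141) ≈ -23.86 dB
∠L = 1.43° − 10.51° = -9.08°

-23.9 dB, -9.1°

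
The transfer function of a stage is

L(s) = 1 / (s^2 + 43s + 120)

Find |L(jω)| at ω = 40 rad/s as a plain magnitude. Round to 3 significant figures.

Substitute s = j40:
Numerator: 1 = 1 + j0
Denominator: (j40)^2 + 43(j40) + 120 = -1480 + j1720
|N| = √(1² + 0²) ≈ 1, ∠N ≈ 0.00°
|D| = √(1480² + 1720²) ≈ 2269.1, ∠D ≈ 130.71°
|L| = 1 / 2269.1 ≈ 0.0004407

0.000441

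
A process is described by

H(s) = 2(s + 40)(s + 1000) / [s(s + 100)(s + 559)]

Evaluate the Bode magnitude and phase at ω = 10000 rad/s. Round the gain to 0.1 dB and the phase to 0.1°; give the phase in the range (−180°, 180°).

At s = jω = j10000:
zero (s+40): 40 + j10000 → |·| = √(40²+10000²) = √100001600 ≈ 10000, ∠ = arctan(10000/40) ≈ 89.77°
zero (s+1000): 1000 + j10000 → |·| = √(1000²+10000²) = √101000000 ≈ 10050, ∠ = arctan(10000/1000) ≈ 84.29°
pole (s+100): 100 + j10000 → |·| = √(100²+10000²) = √100010000 ≈ 10000, ∠ = arctan(10000/100) ≈ 89.43°
pole (s+559): 559 + j10000 → |·| = √(559²+10000²) = √100312481 ≈ 10016, ∠ = arctan(10000/559) ≈ 86.80°
pole at origin: |s| = 10000, ∠ = 90.00° (in denominator)
|H| = 2 · 1.005e+08 / 1.0016e+12 ≈ 0.00020068
Gain = 20 log₁₀(0.00020068) ≈ -73.95 dB
∠H = 174.06° − 266.23° = -92.17°

-74.0 dB, -92.2°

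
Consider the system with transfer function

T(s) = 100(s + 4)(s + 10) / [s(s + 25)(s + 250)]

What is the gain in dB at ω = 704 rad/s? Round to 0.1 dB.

At s = jω = j704:
zero (s+4): 4 + j704 → |·| = √(4²+704²) = √495632 ≈ 704.01, ∠ = arctan(704/4) ≈ 89.67°
zero (s+10): 10 + j704 → |·| = √(10²+704²) = √495716 ≈ 704.07, ∠ = arctan(704/10) ≈ 89.19°
pole (s+25): 25 + j704 → |·| = √(25²+704²) = √496241 ≈ 704.44, ∠ = arctan(704/25) ≈ 87.97°
pole (s+250): 250 + j704 → |·| = √(250²+704²) = √558116 ≈ 747.07, ∠ = arctan(704/250) ≈ 70.45°
pole at origin: |s| = 704, ∠ = 90.00° (in denominator)
|T| = 100 · 4.9567e+05 / 3.7049e+08 ≈ 0.13379
Gain = 20 log₁₀(0.13379) ≈ -17.47 dB

-17.5 dB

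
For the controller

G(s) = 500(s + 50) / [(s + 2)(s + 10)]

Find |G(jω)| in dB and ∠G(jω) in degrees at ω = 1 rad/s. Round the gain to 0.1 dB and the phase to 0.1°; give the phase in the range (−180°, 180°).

At s = jω = j1:
zero (s+50): 50 + j1 → |·| = √(50²+1²) = √2501 ≈ 50.01, ∠ = arctan(1/50) ≈ 1.15°
pole (s+2): 2 + j1 → |·| = √(2²+1²) = √5 ≈ 2.2361, ∠ = arctan(1/2) ≈ 26.57°
pole (s+10): 10 + j1 → |·| = √(10²+1²) = √101 ≈ 10.05, ∠ = arctan(1/10) ≈ 5.71°
|G| = 500 · 50.01 / 22.473 ≈ 1112.7
Gain = 20 log₁₀(1112.7) ≈ 60.93 dB
∠G = 1.15° − 32.28° = -31.13°

60.9 dB, -31.1°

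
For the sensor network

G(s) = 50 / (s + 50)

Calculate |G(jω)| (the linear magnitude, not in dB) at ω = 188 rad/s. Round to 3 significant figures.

0.257

At s = jω = j188:
pole (s+50): 50 + j188 → |·| = √(50²+188²) = √37844 ≈ 194.54, ∠ = arctan(188/50) ≈ 75.11°
|G| = 50 / 194.54 ≈ 0.25702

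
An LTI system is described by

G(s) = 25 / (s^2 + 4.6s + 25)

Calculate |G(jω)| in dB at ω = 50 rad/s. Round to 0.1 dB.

At s = jω = j50:
quadratic: (j50)² + 4.6·j50 + 25 = -2475 + j230 → |·| ≈ 2485.7, ∠ ≈ 174.69°
|G| = 25 / 2485.7 ≈ 0.010058
Gain = 20 log₁₀(0.010058) ≈ -39.95 dB

-40.0 dB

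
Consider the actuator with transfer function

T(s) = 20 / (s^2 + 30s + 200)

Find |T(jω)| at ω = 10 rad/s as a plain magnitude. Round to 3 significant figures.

Substitute s = j10:
Numerator: 20 = 20 + j0
Denominator: (j10)^2 + 30(j10) + 200 = 100 + j300
|N| = √(20² + 0²) ≈ 20, ∠N ≈ 0.00°
|D| = √(100² + 300²) ≈ 316.23, ∠D ≈ 71.57°
|T| = 20 / 316.23 ≈ 0.063245

0.0632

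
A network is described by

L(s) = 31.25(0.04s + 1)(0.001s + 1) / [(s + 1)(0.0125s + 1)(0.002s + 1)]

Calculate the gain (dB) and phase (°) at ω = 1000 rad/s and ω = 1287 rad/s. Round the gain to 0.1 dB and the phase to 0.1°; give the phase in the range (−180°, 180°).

At ω = 1000 rad/s:
zero (1 + j1000·0.04) = 1 + j40 → |·| ≈ 40.012, ∠ ≈ 88.57°
zero (1 + j1000·0.001) = 1 + j1 → |·| ≈ 1.4142, ∠ ≈ 45.00°
pole (1 + j1000·1) = 1 + j1000 → |·| ≈ 1000, ∠ ≈ 89.94°
pole (1 + j1000·0.0125) = 1 + j12.5 → |·| ≈ 12.54, ∠ ≈ 85.43°
pole (1 + j1000·0.002) = 1 + j2 → |·| ≈ 2.2361, ∠ ≈ 63.43°
|L| = 31.25 · 40.012 · 1.4142 / (1000 · 12.54 · 2.2361) ≈ 0.063061
Gain = 20 log₁₀(0.063061) ≈ -24.00 dB
∠L = (88.57° + 45.00°) − (89.94° + 85.43° + 63.43°) = -105.23°

At ω = 1287 rad/s:
zero (1 + j1287·0.04) = 1 + j51.48 → |·| ≈ 51.49, ∠ ≈ 88.89°
zero (1 + j1287·0.001) = 1 + j1.287 → |·| ≈ 1.6298, ∠ ≈ 52.15°
pole (1 + j1287·1) = 1 + j1287 → |·| ≈ 1287, ∠ ≈ 89.96°
pole (1 + j1287·0.0125) = 1 + j16.0875 → |·| ≈ 16.119, ∠ ≈ 86.44°
pole (1 + j1287·0.002) = 1 + j2.574 → |·| ≈ 2.7614, ∠ ≈ 68.77°
|L| = 31.25 · 51.49 · 1.6298 / (1287 · 16.119 · 2.7614) ≈ 0.045778
Gain = 20 log₁₀(0.045778) ≈ -26.79 dB
∠L = (88.89° + 52.15°) − (89.96° + 86.44° + 68.77°) = -104.13°

ω = 1000: -24.0 dB, -105.2°; ω = 1287: -26.8 dB, -104.1°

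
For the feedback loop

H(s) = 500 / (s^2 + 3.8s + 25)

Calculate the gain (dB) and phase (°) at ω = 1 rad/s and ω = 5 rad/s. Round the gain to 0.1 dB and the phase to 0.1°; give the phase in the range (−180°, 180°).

ω = 1: 26.3 dB, -9.0°; ω = 5: 28.4 dB, -90.0°

At s = jω = j1:
quadratic: (j1)² + 3.8·j1 + 25 = 24 + j3.8 → |·| ≈ 24.299, ∠ ≈ 9.00°
|H| = 500 / 24.299 ≈ 20.577
Gain = 20 log₁₀(20.577) ≈ 26.27 dB
∠H = 0.00° − 9.00° = -9.00°

At s = jω = j5:
quadratic: (j5)² + 3.8·j5 + 25 = 0 + j19 → |·| ≈ 19, ∠ ≈ 90.00°
|H| = 500 / 19 ≈ 26.316
Gain = 20 log₁₀(26.316) ≈ 28.40 dB
∠H = 0.00° − 90.00° = -90.00°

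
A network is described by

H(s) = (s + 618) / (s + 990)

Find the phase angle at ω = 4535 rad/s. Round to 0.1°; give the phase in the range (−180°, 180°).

4.6°

Substitute s = j4535:
Numerator: (j4535) + 618 = 618 + j4535
Denominator: (j4535) + 990 = 990 + j4535
|N| = √(618² + 4535²) ≈ 4576.9, ∠N ≈ 82.24°
|D| = √(990² + 4535²) ≈ 4641.8, ∠D ≈ 77.69°
∠H = 82.24° − 77.69° = 4.55°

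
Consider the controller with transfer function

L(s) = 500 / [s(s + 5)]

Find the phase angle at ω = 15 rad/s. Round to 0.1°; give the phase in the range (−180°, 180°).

At s = jω = j15:
pole (s+5): 5 + j15 → |·| = √(5²+15²) = √250 ≈ 15.811, ∠ = arctan(15/5) ≈ 71.57°
pole at origin: |s| = 15, ∠ = 90.00° (in denominator)
∠L = 0.00° − 161.57° = -161.57°

-161.6°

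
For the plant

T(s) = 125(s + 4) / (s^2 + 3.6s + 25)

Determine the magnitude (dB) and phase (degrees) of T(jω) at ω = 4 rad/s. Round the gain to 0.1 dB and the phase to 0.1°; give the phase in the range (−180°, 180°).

At s = jω = j4:
zero (s+4): 4 + j4 → |·| = √(4²+4²) = √32 ≈ 5.6569, ∠ = arctan(4/4) ≈ 45.00°
quadratic: (j4)² + 3.6·j4 + 25 = 9 + j14.4 → |·| ≈ 16.981, ∠ ≈ 57.99°
|T| = 125 · 5.6569 / 16.981 ≈ 41.641
Gain = 20 log₁₀(41.641) ≈ 32.39 dB
∠T = 45.00° − 57.99° = -12.99°

32.4 dB, -13.0°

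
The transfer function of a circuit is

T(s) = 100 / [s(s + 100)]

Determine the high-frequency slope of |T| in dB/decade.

Each pole contributes −20 dB/decade at high frequency; each zero contributes +20 dB/decade.
Net: 0 zero(s) − 2 pole(s) → -40 dB/decade.

-40 dB/decade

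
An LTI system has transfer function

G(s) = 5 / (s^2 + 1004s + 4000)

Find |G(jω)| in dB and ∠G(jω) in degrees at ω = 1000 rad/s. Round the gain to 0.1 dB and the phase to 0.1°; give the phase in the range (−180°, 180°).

-109.0 dB, -134.8°

Substitute s = j1000:
Numerator: 5 = 5 + j0
Denominator: (j1000)^2 + 1004(j1000) + 4000 = -996000 + j1004000
|N| = √(5² + 0²) ≈ 5, ∠N ≈ 0.00°
|D| = √(996000² + 1004000²) ≈ 1.4142e+06, ∠D ≈ 134.77°
|G| = 5 / 1.4142e+06 ≈ 3.5356e-06
Gain = 20 log₁₀(3.5356e-06) ≈ -109.03 dB
∠G = 0.00° − 134.77° = -134.77°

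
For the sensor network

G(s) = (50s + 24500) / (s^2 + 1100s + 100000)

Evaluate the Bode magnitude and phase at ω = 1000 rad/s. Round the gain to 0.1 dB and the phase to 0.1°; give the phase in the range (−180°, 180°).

-28.1 dB, -65.4°

Substitute s = j1000:
Numerator: 50(j1000) + 24500 = 24500 + j50000
Denominator: (j1000)^2 + 1100(j1000) + 100000 = -900000 + j1100000
|N| = √(24500² + 50000²) ≈ 55680, ∠N ≈ 63.90°
|D| = √(900000² + 1100000²) ≈ 1.4213e+06, ∠D ≈ 129.29°
|G| = 55680 / 1.4213e+06 ≈ 0.039175
Gain = 20 log₁₀(0.039175) ≈ -28.14 dB
∠G = 63.90° − 129.29° = -65.39°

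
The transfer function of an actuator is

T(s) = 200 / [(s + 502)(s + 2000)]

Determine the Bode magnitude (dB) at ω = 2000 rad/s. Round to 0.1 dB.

At s = jω = j2000:
pole (s+502): 502 + j2000 → |·| = √(502²+2000²) = √4252004 ≈ 2062, ∠ = arctan(2000/502) ≈ 75.91°
pole (s+2000): 2000 + j2000 → |·| = √(2000²+2000²) = √8000000 ≈ 2828.4, ∠ = arctan(2000/2000) ≈ 45.00°
|T| = 200 / 5.8322e+06 ≈ 3.4292e-05
Gain = 20 log₁₀(3.4292e-05) ≈ -89.30 dB

-89.3 dB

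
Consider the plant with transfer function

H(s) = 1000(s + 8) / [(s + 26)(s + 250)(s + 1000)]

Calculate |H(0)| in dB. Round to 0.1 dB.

H(0) = 1000·8 / (26·250·1000) ≈ 0.0012308
20 log₁₀(0.0012308) ≈ -58.20 dB

-58.2 dB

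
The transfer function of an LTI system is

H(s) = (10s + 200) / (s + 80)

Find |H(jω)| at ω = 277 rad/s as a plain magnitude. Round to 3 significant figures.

9.63

Substitute s = j277:
Numerator: 10(j277) + 200 = 200 + j2770
Denominator: (j277) + 80 = 80 + j277
|N| = √(200² + 2770²) ≈ 2777.2, ∠N ≈ 85.87°
|D| = √(80² + 277²) ≈ 288.32, ∠D ≈ 73.89°
|H| = 2777.2 / 288.32 ≈ 9.6324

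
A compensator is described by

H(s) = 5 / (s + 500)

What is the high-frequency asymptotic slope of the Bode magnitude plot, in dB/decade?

-20 dB/decade

Each pole contributes −20 dB/decade at high frequency; each zero contributes +20 dB/decade.
Net: 0 zero(s) − 1 pole(s) → -20 dB/decade.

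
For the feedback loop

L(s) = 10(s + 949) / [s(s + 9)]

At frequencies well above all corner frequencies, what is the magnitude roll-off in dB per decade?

-20 dB/decade

Each pole contributes −20 dB/decade at high frequency; each zero contributes +20 dB/decade.
Net: 1 zero(s) − 2 pole(s) → -20 dB/decade.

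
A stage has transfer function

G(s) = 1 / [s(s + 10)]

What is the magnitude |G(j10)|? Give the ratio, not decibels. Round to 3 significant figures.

0.00707

At s = jω = j10:
pole (s+10): 10 + j10 → |·| = √(10²+10²) = √200 ≈ 14.142, ∠ = arctan(10/10) ≈ 45.00°
pole at origin: |s| = 10, ∠ = 90.00° (in denominator)
|G| = 1 / 141.42 ≈ 0.0070711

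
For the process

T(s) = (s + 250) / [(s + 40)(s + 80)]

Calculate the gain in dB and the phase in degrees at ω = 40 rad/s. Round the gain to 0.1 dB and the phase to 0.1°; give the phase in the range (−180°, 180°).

At s = jω = j40:
zero (s+250): 250 + j40 → |·| = √(250²+40²) = √64100 ≈ 253.18, ∠ = arctan(40/250) ≈ 9.09°
pole (s+40): 40 + j40 → |·| = √(40²+40²) = √3200 ≈ 56.569, ∠ = arctan(40/40) ≈ 45.00°
pole (s+80): 80 + j40 → |·| = √(80²+40²) = √8000 ≈ 89.443, ∠ = arctan(40/80) ≈ 26.57°
|T| = 1 · 253.18 / 5059.7 ≈ 0.050039
Gain = 20 log₁₀(0.050039) ≈ -26.01 dB
∠T = 9.09° − 71.57° = -62.48°

-26.0 dB, -62.5°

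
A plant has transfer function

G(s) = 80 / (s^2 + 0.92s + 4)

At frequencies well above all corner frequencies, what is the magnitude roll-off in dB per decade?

Each pole contributes −20 dB/decade at high frequency; each zero contributes +20 dB/decade.
Net: 0 zero(s) − 2 pole(s) → -40 dB/decade.

-40 dB/decade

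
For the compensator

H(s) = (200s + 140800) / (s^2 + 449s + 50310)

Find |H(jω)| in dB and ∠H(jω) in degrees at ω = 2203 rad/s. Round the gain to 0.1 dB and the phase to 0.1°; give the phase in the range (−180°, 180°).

Substitute s = j2203:
Numerator: 200(j2203) + 140800 = 140800 + j440600
Denominator: (j2203)^2 + 449(j2203) + 50310 = -4802899 + j989147
|N| = √(140800² + 440600²) ≈ 4.6255e+05, ∠N ≈ 72.28°
|D| = √(4802899² + 989147²) ≈ 4.9037e+06, ∠D ≈ 168.36°
|H| = 4.6255e+05 / 4.9037e+06 ≈ 0.094327
Gain = 20 log₁₀(0.094327) ≈ -20.51 dB
∠H = 72.28° − 168.36° = -96.08°

-20.5 dB, -96.1°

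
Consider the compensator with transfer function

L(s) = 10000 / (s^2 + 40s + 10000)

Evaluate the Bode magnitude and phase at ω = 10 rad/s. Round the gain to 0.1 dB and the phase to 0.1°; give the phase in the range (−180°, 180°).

0.1 dB, -2.3°

At s = jω = j10:
quadratic: (j10)² + 40·j10 + 10000 = 9900 + j400 → |·| ≈ 9908.1, ∠ ≈ 2.31°
|L| = 10000 / 9908.1 ≈ 1.0093
Gain = 20 log₁₀(1.0093) ≈ 0.08 dB
∠L = 0.00° − 2.31° = -2.31°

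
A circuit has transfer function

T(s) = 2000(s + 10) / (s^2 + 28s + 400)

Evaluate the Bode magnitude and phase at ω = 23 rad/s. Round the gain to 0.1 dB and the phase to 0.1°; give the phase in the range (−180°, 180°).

At s = jω = j23:
zero (s+10): 10 + j23 → |·| = √(10²+23²) = √629 ≈ 25.08, ∠ = arctan(23/10) ≈ 66.50°
quadratic: (j23)² + 28·j23 + 400 = -129 + j644 → |·| ≈ 656.79, ∠ ≈ 101.33°
|T| = 2000 · 25.08 / 656.79 ≈ 76.371
Gain = 20 log₁₀(76.371) ≈ 37.66 dB
∠T = 66.50° − 101.33° = -34.83°

37.7 dB, -34.8°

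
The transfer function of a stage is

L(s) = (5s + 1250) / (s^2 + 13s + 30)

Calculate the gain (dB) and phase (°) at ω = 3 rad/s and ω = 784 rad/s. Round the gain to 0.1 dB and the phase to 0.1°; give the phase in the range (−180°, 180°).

ω = 3: 29.0 dB, -61.0°; ω = 784: -43.5 dB, -106.7°

Substitute s = j3:
Numerator: 5(j3) + 1250 = 1250 + j15
Denominator: (j3)^2 + 13(j3) + 30 = 21 + j39
|N| = √(1250² + 15²) ≈ 1250.1, ∠N ≈ 0.69°
|D| = √(21² + 39²) ≈ 44.294, ∠D ≈ 61.70°
|L| = 1250.1 / 44.294 ≈ 28.223
Gain = 20 log₁₀(28.223) ≈ 29.01 dB
∠L = 0.69° − 61.70° = -61.01°

Substitute s = j784:
Numerator: 5(j784) + 1250 = 1250 + j3920
Denominator: (j784)^2 + 13(j784) + 30 = -614626 + j10192
|N| = √(1250² + 3920²) ≈ 4114.5, ∠N ≈ 72.31°
|D| = √(614626² + 10192²) ≈ 6.1471e+05, ∠D ≈ 179.05°
|L| = 4114.5 / 6.1471e+05 ≈ 0.0066934
Gain = 20 log₁₀(0.0066934) ≈ -43.49 dB
∠L = 72.31° − 179.05° = -106.74°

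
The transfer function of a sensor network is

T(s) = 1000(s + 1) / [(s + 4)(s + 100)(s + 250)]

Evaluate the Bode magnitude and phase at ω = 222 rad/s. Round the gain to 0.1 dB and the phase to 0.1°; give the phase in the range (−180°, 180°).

At s = jω = j222:
zero (s+1): 1 + j222 → |·| = √(1²+222²) = √49285 ≈ 222, ∠ = arctan(222/1) ≈ 89.74°
pole (s+4): 4 + j222 → |·| = √(4²+222²) = √49300 ≈ 222.04, ∠ = arctan(222/4) ≈ 88.97°
pole (s+100): 100 + j222 → |·| = √(100²+222²) = √59284 ≈ 243.48, ∠ = arctan(222/100) ≈ 65.75°
pole (s+250): 250 + j222 → |·| = √(250²+222²) = √111784 ≈ 334.34, ∠ = arctan(222/250) ≈ 41.61°
|T| = 1000 · 222 / 1.8075e+07 ≈ 0.012282
Gain = 20 log₁₀(0.012282) ≈ -38.21 dB
∠T = 89.74° − 196.33° = -106.59°

-38.2 dB, -106.6°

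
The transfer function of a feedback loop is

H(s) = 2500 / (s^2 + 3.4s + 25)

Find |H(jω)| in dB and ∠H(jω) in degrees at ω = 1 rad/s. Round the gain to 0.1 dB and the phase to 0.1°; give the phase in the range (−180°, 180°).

At s = jω = j1:
quadratic: (j1)² + 3.4·j1 + 25 = 24 + j3.4 → |·| ≈ 24.24, ∠ ≈ 8.06°
|H| = 2500 / 24.24 ≈ 103.14
Gain = 20 log₁₀(103.14) ≈ 40.27 dB
∠H = 0.00° − 8.06° = -8.06°

40.3 dB, -8.1°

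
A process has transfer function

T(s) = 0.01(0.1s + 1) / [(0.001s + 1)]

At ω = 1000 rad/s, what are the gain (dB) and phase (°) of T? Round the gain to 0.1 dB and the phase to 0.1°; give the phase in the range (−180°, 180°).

At ω = 1000 rad/s:
zero (1 + j1000·0.1) = 1 + j100 → |·| ≈ 100, ∠ ≈ 89.43°
pole (1 + j1000·0.001) = 1 + j1 → |·| ≈ 1.4142, ∠ ≈ 45.00°
|T| = 0.01 · 100 / (1.4142) ≈ 0.70711
Gain = 20 log₁₀(0.70711) ≈ -3.01 dB
∠T = (89.43°) − (45.00°) = 44.43°

-3.0 dB, 44.4°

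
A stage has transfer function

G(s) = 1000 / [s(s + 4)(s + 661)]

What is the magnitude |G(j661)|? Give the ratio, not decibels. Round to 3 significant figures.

At s = jω = j661:
pole (s+4): 4 + j661 → |·| = √(4²+661²) = √436937 ≈ 661.01, ∠ = arctan(661/4) ≈ 89.65°
pole (s+661): 661 + j661 → |·| = √(661²+661²) = √873842 ≈ 934.8, ∠ = arctan(661/661) ≈ 45.00°
pole at origin: |s| = 661, ∠ = 90.00° (in denominator)
|G| = 1000 / 4.0844e+08 ≈ 2.4483e-06

2.45e-06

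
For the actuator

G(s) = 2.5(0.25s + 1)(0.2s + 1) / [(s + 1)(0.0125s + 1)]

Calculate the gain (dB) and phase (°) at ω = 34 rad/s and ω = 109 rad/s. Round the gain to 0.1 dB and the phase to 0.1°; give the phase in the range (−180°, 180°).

ω = 34: 12.0 dB, 53.6°; ω = 109: 18.1 dB, 32.1°

At ω = 34 rad/s:
zero (1 + j34·0.25) = 1 + j8.5 → |·| ≈ 8.5586, ∠ ≈ 83.29°
zero (1 + j34·0.2) = 1 + j6.8 → |·| ≈ 6.8731, ∠ ≈ 81.63°
pole (1 + j34·1) = 1 + j34 → |·| ≈ 34.015, ∠ ≈ 88.32°
pole (1 + j34·0.0125) = 1 + j0.425 → |·| ≈ 1.0866, ∠ ≈ 23.03°
|G| = 2.5 · 8.5586 · 6.8731 / (34.015 · 1.0866) ≈ 3.9788
Gain = 20 log₁₀(3.9788) ≈ 12.00 dB
∠G = (83.29° + 81.63°) − (88.32° + 23.03°) = 53.57°

At ω = 109 rad/s:
zero (1 + j109·0.25) = 1 + j27.25 → |·| ≈ 27.268, ∠ ≈ 87.90°
zero (1 + j109·0.2) = 1 + j21.8 → |·| ≈ 21.823, ∠ ≈ 87.37°
pole (1 + j109·1) = 1 + j109 → |·| ≈ 109, ∠ ≈ 89.47°
pole (1 + j109·0.0125) = 1 + j1.3625 → |·| ≈ 1.6901, ∠ ≈ 53.72°
|G| = 2.5 · 27.268 · 21.823 / (109 · 1.6901) ≈ 8.0755
Gain = 20 log₁₀(8.0755) ≈ 18.14 dB
∠G = (87.90° + 87.37°) − (89.47° + 53.72°) = 32.08°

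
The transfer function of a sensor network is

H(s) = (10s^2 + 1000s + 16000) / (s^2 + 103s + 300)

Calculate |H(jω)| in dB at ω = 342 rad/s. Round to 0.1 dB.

19.9 dB

Substitute s = j342:
Numerator: 10(j342)^2 + 1000(j342) + 16000 = -1153640 + j342000
Denominator: (j342)^2 + 103(j342) + 300 = -116664 + j35226
|N| = √(1153640² + 342000²) ≈ 1.2033e+06, ∠N ≈ 163.49°
|D| = √(116664² + 35226²) ≈ 1.2187e+05, ∠D ≈ 163.20°
|H| = 1.2033e+06 / 1.2187e+05 ≈ 9.8736
Gain = 20 log₁₀(9.8736) ≈ 19.89 dB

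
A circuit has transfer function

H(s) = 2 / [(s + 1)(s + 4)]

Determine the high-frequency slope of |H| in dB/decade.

Each pole contributes −20 dB/decade at high frequency; each zero contributes +20 dB/decade.
Net: 0 zero(s) − 2 pole(s) → -40 dB/decade.

-40 dB/decade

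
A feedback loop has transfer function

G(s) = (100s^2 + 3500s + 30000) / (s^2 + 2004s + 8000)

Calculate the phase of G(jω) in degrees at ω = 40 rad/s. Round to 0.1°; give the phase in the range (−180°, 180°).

47.4°

Substitute s = j40:
Numerator: 100(j40)^2 + 3500(j40) + 30000 = -130000 + j140000
Denominator: (j40)^2 + 2004(j40) + 8000 = 6400 + j80160
|N| = √(130000² + 140000²) ≈ 1.9105e+05, ∠N ≈ 132.88°
|D| = √(6400² + 80160²) ≈ 80415, ∠D ≈ 85.44°
∠G = 132.88° − 85.44° = 47.44°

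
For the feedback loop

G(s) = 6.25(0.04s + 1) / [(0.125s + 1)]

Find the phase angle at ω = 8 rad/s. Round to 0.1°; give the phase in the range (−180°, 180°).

-27.3°

At ω = 8 rad/s:
zero (1 + j8·0.04) = 1 + j0.32 → |·| ≈ 1.05, ∠ ≈ 17.74°
pole (1 + j8·0.125) = 1 + j1 → |·| ≈ 1.4142, ∠ ≈ 45.00°
∠G = (17.74°) − (45.00°) = -27.26°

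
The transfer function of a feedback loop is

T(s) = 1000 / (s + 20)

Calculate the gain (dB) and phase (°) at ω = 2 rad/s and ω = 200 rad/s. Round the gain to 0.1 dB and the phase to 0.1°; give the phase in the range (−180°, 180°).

ω = 2: 33.9 dB, -5.7°; ω = 200: 13.9 dB, -84.3°

Substitute s = j2:
Numerator: 1000 = 1000 + j0
Denominator: (j2) + 20 = 20 + j2
|N| = √(1000² + 0²) ≈ 1000, ∠N ≈ 0.00°
|D| = √(20² + 2²) ≈ 20.1, ∠D ≈ 5.71°
|T| = 1000 / 20.1 ≈ 49.751
Gain = 20 log₁₀(49.751) ≈ 33.94 dB
∠T = 0.00° − 5.71° = -5.71°

Substitute s = j200:
Numerator: 1000 = 1000 + j0
Denominator: (j200) + 20 = 20 + j200
|N| = √(1000² + 0²) ≈ 1000, ∠N ≈ 0.00°
|D| = √(20² + 200²) ≈ 201, ∠D ≈ 84.29°
|T| = 1000 / 201 ≈ 4.9751
Gain = 20 log₁₀(4.9751) ≈ 13.94 dB
∠T = 0.00° − 84.29° = -84.29°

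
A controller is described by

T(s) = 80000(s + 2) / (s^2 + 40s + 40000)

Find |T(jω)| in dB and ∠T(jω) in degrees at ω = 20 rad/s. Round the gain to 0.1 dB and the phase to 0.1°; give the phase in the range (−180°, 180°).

At s = jω = j20:
zero (s+2): 2 + j20 → |·| = √(2²+20²) = √404 ≈ 20.1, ∠ = arctan(20/2) ≈ 84.29°
quadratic: (j20)² + 40·j20 + 40000 = 39600 + j800 → |·| ≈ 39608, ∠ ≈ 1.16°
|T| = 80000 · 20.1 / 39608 ≈ 40.598
Gain = 20 log₁₀(40.598) ≈ 32.17 dB
∠T = 84.29° − 1.16° = 83.13°

32.2 dB, 83.1°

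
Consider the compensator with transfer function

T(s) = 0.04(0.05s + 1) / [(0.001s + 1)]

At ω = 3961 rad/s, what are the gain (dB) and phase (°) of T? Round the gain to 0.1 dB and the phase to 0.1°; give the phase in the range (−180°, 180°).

At ω = 3961 rad/s:
zero (1 + j3961·0.05) = 1 + j198.05 → |·| ≈ 198.05, ∠ ≈ 89.71°
pole (1 + j3961·0.001) = 1 + j3.961 → |·| ≈ 4.0853, ∠ ≈ 75.83°
|T| = 0.04 · 198.05 / (4.0853) ≈ 1.9391
Gain = 20 log₁₀(1.9391) ≈ 5.75 dB
∠T = (89.71°) − (75.83°) = 13.88°

5.8 dB, 13.9°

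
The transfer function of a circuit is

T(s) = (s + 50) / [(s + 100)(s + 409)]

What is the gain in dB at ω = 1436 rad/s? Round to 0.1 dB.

-63.5 dB

At s = jω = j1436:
zero (s+50): 50 + j1436 → |·| = √(50²+1436²) = √2064596 ≈ 1436.9, ∠ = arctan(1436/50) ≈ 88.01°
pole (s+100): 100 + j1436 → |·| = √(100²+1436²) = √2072096 ≈ 1439.5, ∠ = arctan(1436/100) ≈ 86.02°
pole (s+409): 409 + j1436 → |·| = √(409²+1436²) = √2229377 ≈ 1493.1, ∠ = arctan(1436/409) ≈ 74.10°
|T| = 1 · 1436.9 / 2.1493e+06 ≈ 0.00066854
Gain = 20 log₁₀(0.00066854) ≈ -63.50 dB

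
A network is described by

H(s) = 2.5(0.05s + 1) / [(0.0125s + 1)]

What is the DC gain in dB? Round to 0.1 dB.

H(0) = 2.5 · 1 / 1 = 2.5
20 log₁₀(2.5) ≈ 7.96 dB

8.0 dB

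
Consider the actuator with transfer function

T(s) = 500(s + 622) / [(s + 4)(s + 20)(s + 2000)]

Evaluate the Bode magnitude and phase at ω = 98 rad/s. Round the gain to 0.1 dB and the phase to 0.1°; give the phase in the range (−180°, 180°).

-35.9 dB, -160.0°

At s = jω = j98:
zero (s+622): 622 + j98 → |·| = √(622²+98²) = √396488 ≈ 629.67, ∠ = arctan(98/622) ≈ 8.95°
pole (s+4): 4 + j98 → |·| = √(4²+98²) = √9620 ≈ 98.082, ∠ = arctan(98/4) ≈ 87.66°
pole (s+20): 20 + j98 → |·| = √(20²+98²) = √10004 ≈ 100.02, ∠ = arctan(98/20) ≈ 78.47°
pole (s+2000): 2000 + j98 → |·| = √(2000²+98²) = √4009604 ≈ 2002.4, ∠ = arctan(98/2000) ≈ 2.81°
|T| = 500 · 629.67 / 1.9644e+07 ≈ 0.016027
Gain = 20 log₁₀(0.016027) ≈ -35.90 dB
∠T = 8.95° − 168.94° = -159.99°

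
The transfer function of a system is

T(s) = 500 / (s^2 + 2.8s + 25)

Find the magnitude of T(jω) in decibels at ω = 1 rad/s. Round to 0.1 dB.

26.3 dB

At s = jω = j1:
quadratic: (j1)² + 2.8·j1 + 25 = 24 + j2.8 → |·| ≈ 24.163, ∠ ≈ 6.65°
|T| = 500 / 24.163 ≈ 20.693
Gain = 20 log₁₀(20.693) ≈ 26.32 dB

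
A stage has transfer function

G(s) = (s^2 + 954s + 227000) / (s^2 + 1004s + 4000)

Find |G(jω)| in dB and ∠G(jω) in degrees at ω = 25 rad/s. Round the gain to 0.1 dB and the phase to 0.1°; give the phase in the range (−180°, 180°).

Substitute s = j25:
Numerator: (j25)^2 + 954(j25) + 227000 = 226375 + j23850
Denominator: (j25)^2 + 1004(j25) + 4000 = 3375 + j25100
|N| = √(226375² + 23850²) ≈ 2.2763e+05, ∠N ≈ 6.01°
|D| = √(3375² + 25100²) ≈ 25326, ∠D ≈ 82.34°
|G| = 2.2763e+05 / 25326 ≈ 8.988
Gain = 20 log₁₀(8.988) ≈ 19.07 dB
∠G = 6.01° − 82.34° = -76.33°

19.1 dB, -76.3°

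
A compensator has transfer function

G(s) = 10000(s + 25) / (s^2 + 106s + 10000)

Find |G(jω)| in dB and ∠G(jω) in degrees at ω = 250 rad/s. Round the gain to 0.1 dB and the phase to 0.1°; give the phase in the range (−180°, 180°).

32.6 dB, -68.9°

At s = jω = j250:
zero (s+25): 25 + j250 → |·| = √(25²+250²) = √63125 ≈ 251.25, ∠ = arctan(250/25) ≈ 84.29°
quadratic: (j250)² + 106·j250 + 10000 = -52500 + j26500 → |·| ≈ 58809, ∠ ≈ 153.22°
|G| = 10000 · 251.25 / 58809 ≈ 42.723
Gain = 20 log₁₀(42.723) ≈ 32.61 dB
∠G = 84.29° − 153.22° = -68.93°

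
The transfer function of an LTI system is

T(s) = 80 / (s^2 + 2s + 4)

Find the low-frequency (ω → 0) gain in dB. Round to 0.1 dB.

T(0) = 80 / 4 = 20
20 log₁₀(20) ≈ 26.02 dB

26.0 dB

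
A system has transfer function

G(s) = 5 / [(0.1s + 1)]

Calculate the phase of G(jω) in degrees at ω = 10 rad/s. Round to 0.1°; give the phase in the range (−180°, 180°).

-45.0°

At ω = 10 rad/s:
pole (1 + j10·0.1) = 1 + j1 → |·| ≈ 1.4142, ∠ ≈ 45.00°
∠G = (0°) − (45.00°) = -45.00°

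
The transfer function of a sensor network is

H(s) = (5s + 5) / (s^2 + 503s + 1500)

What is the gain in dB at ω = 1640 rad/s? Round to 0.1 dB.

Substitute s = j1640:
Numerator: 5(j1640) + 5 = 5 + j8200
Denominator: (j1640)^2 + 503(j1640) + 1500 = -2688100 + j824920
|N| = √(5² + 8200²) ≈ 8200, ∠N ≈ 89.97°
|D| = √(2688100² + 824920²) ≈ 2.8118e+06, ∠D ≈ 162.94°
|H| = 8200 / 2.8118e+06 ≈ 0.0029163
Gain = 20 log₁₀(0.0029163) ≈ -50.70 dB

-50.7 dB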